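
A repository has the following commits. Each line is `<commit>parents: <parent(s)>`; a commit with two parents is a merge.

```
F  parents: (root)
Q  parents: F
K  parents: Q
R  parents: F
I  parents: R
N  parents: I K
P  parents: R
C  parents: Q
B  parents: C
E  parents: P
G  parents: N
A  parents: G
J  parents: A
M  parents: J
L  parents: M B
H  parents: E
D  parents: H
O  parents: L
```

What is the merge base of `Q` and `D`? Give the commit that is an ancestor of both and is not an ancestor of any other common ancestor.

Ancestors of Q: {F, Q}.
Ancestors of D: {D, E, F, H, P, R}.
Common ancestors: {F}.
The only common ancestor is F, so it is the merge base.

F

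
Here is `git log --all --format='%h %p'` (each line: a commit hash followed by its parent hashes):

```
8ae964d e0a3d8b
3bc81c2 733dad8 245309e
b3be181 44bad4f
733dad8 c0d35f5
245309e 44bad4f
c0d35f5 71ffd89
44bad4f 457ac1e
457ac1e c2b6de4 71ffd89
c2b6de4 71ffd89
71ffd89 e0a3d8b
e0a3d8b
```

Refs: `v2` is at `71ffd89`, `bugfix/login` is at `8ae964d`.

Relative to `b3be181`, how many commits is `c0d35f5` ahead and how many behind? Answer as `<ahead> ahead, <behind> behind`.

1 ahead, 4 behind

Reachable from c0d35f5: {71ffd89, c0d35f5, e0a3d8b}.
Reachable from b3be181: {44bad4f, 457ac1e, 71ffd89, b3be181, c2b6de4, e0a3d8b}.
Only in c0d35f5's history (ahead): {c0d35f5} — 1.
Only in b3be181's history (behind): {44bad4f, 457ac1e, b3be181, c2b6de4} — 4.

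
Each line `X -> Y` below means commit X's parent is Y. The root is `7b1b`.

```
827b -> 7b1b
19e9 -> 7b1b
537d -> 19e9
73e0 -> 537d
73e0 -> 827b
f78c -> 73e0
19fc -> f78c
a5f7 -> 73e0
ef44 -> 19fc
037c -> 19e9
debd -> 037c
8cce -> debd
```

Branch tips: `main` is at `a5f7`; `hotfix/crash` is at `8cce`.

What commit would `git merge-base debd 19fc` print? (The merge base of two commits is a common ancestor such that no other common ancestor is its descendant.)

Ancestors of debd: {037c, 19e9, 7b1b, debd}.
Ancestors of 19fc: {19e9, 19fc, 537d, 73e0, 7b1b, 827b, f78c}.
Common ancestors: {19e9, 7b1b}.
Among these, 19e9 is not an ancestor of any other common ancestor — it is the merge base.

19e9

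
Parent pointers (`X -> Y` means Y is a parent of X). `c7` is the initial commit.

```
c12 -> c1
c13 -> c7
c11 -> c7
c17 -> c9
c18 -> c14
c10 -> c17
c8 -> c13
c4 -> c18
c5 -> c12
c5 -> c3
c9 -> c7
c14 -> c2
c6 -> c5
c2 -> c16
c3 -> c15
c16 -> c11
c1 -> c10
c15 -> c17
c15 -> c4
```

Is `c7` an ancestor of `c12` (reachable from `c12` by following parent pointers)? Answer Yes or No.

Ancestors of c12 (commits reachable by following parents): {c1, c10, c12, c17, c7, c9}.
c7 is in that set, so it is an ancestor of c12.

Yes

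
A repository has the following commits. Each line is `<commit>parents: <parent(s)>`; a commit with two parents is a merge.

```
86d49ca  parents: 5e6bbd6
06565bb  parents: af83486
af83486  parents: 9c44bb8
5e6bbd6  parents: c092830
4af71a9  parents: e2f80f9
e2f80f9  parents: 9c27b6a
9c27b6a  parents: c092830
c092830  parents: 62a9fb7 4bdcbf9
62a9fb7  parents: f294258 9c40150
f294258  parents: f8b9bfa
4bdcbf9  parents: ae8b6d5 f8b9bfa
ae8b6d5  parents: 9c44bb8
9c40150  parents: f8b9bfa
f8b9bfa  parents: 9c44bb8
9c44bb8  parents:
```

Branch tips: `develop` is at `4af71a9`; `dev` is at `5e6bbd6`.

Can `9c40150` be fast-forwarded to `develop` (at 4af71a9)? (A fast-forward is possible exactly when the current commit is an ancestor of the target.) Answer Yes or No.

A fast-forward from 9c40150 to 4af71a9 is possible iff 9c40150 is an ancestor of 4af71a9.
Ancestors of 4af71a9: {4af71a9, 4bdcbf9, 62a9fb7, 9c27b6a, 9c40150, 9c44bb8, ae8b6d5, c092830, e2f80f9, f294258, f8b9bfa}.
9c40150 is among them, so fast-forward is possible.

Yes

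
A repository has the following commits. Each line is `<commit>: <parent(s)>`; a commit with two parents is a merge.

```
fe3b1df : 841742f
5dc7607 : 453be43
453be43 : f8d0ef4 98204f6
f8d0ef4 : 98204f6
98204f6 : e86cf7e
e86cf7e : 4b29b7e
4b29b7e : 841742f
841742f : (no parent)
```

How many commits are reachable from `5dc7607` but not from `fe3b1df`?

Reachable from 5dc7607: {453be43, 4b29b7e, 5dc7607, 841742f, 98204f6, e86cf7e, f8d0ef4}.
Reachable from fe3b1df: {841742f, fe3b1df}.
In 5dc7607's history but not fe3b1df's: {453be43, 4b29b7e, 5dc7607, 98204f6, e86cf7e, f8d0ef4} — 6 commits.

6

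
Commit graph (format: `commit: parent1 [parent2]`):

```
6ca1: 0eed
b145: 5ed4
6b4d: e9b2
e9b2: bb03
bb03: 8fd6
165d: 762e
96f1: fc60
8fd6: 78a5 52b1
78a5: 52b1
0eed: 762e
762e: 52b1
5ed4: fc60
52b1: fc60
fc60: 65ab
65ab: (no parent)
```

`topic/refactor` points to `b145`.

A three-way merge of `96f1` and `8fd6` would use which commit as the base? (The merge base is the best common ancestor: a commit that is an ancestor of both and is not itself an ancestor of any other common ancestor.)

fc60

Ancestors of 96f1: {65ab, 96f1, fc60}.
Ancestors of 8fd6: {52b1, 65ab, 78a5, 8fd6, fc60}.
Common ancestors: {65ab, fc60}.
Among these, fc60 is not an ancestor of any other common ancestor — it is the merge base.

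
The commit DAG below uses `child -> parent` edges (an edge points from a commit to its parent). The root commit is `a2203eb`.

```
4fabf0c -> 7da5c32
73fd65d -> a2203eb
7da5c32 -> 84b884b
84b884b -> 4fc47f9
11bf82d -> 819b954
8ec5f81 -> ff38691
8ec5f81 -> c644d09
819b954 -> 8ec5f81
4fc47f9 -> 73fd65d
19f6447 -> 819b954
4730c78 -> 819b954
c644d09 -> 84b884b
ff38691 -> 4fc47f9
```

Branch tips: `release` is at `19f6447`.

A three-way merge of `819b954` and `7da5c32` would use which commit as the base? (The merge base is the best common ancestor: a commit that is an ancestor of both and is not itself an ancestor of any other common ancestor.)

84b884b

Ancestors of 819b954: {4fc47f9, 73fd65d, 819b954, 84b884b, 8ec5f81, a2203eb, c644d09, ff38691}.
Ancestors of 7da5c32: {4fc47f9, 73fd65d, 7da5c32, 84b884b, a2203eb}.
Common ancestors: {4fc47f9, 73fd65d, 84b884b, a2203eb}.
Among these, 84b884b is not an ancestor of any other common ancestor — it is the merge base.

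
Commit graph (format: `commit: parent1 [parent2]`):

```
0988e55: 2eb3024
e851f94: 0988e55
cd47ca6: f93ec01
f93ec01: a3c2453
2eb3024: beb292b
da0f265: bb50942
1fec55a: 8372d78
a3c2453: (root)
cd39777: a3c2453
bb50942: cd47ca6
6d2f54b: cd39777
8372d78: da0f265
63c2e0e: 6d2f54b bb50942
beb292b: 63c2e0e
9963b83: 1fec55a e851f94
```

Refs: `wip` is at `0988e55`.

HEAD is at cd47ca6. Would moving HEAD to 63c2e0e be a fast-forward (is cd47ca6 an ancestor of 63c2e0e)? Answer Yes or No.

Yes

A fast-forward from cd47ca6 to 63c2e0e is possible iff cd47ca6 is an ancestor of 63c2e0e.
Ancestors of 63c2e0e: {63c2e0e, 6d2f54b, a3c2453, bb50942, cd39777, cd47ca6, f93ec01}.
cd47ca6 is among them, so fast-forward is possible.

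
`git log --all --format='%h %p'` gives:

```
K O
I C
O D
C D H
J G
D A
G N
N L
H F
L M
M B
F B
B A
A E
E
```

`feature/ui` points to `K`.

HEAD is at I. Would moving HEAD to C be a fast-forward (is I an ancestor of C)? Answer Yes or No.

A fast-forward from I to C is possible iff I is an ancestor of C.
Ancestors of C: {A, B, C, D, E, F, H}.
I is not among them, so fast-forward is not possible.

No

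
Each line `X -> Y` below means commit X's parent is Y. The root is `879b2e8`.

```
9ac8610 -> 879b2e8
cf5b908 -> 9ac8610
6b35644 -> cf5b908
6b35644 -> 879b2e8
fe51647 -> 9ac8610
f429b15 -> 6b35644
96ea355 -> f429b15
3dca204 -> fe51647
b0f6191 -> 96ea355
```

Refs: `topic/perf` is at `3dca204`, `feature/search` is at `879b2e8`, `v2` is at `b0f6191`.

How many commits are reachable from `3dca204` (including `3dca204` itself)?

Walking parent pointers from 3dca204: reachable set = {3dca204, 879b2e8, 9ac8610, fe51647}.
That is 4 commits.

4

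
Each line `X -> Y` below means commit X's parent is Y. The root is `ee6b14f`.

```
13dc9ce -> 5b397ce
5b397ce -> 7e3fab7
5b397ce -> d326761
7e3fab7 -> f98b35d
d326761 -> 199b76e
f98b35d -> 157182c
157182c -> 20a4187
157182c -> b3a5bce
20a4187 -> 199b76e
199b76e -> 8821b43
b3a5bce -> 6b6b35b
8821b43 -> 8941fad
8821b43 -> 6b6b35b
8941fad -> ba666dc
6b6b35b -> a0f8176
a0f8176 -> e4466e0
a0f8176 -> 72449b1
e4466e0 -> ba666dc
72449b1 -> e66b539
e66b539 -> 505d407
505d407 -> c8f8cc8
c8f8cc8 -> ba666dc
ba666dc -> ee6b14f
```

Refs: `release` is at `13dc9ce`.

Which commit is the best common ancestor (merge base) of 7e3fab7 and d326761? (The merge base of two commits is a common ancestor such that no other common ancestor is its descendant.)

Ancestors of 7e3fab7: {157182c, 199b76e, 20a4187, 505d407, 6b6b35b, 72449b1, 7e3fab7, 8821b43, 8941fad, a0f8176, b3a5bce, ba666dc, c8f8cc8, e4466e0, e66b539, ee6b14f, f98b35d}.
Ancestors of d326761: {199b76e, 505d407, 6b6b35b, 72449b1, 8821b43, 8941fad, a0f8176, ba666dc, c8f8cc8, d326761, e4466e0, e66b539, ee6b14f}.
Common ancestors: {199b76e, 505d407, 6b6b35b, 72449b1, 8821b43, 8941fad, a0f8176, ba666dc, c8f8cc8, e4466e0, e66b539, ee6b14f}.
Among these, 199b76e is not an ancestor of any other common ancestor — it is the merge base.

199b76e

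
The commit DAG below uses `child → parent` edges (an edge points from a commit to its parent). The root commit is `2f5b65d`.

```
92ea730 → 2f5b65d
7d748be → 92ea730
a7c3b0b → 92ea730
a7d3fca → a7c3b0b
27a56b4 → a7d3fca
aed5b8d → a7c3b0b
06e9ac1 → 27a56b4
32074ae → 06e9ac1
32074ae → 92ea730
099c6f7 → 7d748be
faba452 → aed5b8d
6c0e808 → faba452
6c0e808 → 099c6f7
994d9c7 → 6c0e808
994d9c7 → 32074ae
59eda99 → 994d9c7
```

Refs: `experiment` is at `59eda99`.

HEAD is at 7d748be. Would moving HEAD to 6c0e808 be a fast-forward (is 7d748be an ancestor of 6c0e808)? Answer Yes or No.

A fast-forward from 7d748be to 6c0e808 is possible iff 7d748be is an ancestor of 6c0e808.
Ancestors of 6c0e808: {099c6f7, 2f5b65d, 6c0e808, 7d748be, 92ea730, a7c3b0b, aed5b8d, faba452}.
7d748be is among them, so fast-forward is possible.

Yes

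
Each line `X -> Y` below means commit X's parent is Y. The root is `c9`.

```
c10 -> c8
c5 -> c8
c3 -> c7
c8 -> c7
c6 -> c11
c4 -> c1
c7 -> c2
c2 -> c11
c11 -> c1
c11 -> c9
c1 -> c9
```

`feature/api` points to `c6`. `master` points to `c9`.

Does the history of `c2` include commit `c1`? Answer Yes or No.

Ancestors of c2 (commits reachable by following parents): {c1, c11, c2, c9}.
c1 is in that set, so it is an ancestor of c2.

Yes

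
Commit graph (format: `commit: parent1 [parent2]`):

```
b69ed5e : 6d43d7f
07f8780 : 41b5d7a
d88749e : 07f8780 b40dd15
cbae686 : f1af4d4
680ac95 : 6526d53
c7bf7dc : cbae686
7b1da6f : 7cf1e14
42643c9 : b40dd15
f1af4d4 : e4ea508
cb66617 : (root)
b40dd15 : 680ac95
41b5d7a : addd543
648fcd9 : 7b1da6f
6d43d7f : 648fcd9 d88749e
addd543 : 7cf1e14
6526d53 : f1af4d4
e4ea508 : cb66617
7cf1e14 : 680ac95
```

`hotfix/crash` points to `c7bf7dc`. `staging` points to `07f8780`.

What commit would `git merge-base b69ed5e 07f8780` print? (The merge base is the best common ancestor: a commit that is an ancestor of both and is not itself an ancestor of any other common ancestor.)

Ancestors of b69ed5e: {07f8780, 41b5d7a, 648fcd9, 6526d53, 680ac95, 6d43d7f, 7b1da6f, 7cf1e14, addd543, b40dd15, b69ed5e, cb66617, d88749e, e4ea508, f1af4d4}.
Ancestors of 07f8780: {07f8780, 41b5d7a, 6526d53, 680ac95, 7cf1e14, addd543, cb66617, e4ea508, f1af4d4}.
Common ancestors: {07f8780, 41b5d7a, 6526d53, 680ac95, 7cf1e14, addd543, cb66617, e4ea508, f1af4d4}.
Among these, 07f8780 is not an ancestor of any other common ancestor — it is the merge base.

07f8780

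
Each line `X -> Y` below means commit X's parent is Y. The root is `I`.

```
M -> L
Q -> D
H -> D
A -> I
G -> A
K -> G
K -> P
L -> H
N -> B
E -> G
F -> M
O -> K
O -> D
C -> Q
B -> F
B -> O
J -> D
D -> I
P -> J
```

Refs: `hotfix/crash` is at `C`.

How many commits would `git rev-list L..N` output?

Reachable from N: {A, B, D, F, G, H, I, J, K, L, M, N, O, P}.
Reachable from L: {D, H, I, L}.
In N's history but not L's: {A, B, F, G, J, K, M, N, O, P} — 10 commits.

10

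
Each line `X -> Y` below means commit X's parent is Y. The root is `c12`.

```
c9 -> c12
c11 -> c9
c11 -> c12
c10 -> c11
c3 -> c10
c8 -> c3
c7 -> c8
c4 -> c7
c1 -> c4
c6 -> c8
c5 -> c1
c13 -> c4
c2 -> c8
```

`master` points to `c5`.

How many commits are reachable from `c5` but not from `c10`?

6

Reachable from c5: {c1, c10, c11, c12, c3, c4, c5, c7, c8, c9}.
Reachable from c10: {c10, c11, c12, c9}.
In c5's history but not c10's: {c1, c3, c4, c5, c7, c8} — 6 commits.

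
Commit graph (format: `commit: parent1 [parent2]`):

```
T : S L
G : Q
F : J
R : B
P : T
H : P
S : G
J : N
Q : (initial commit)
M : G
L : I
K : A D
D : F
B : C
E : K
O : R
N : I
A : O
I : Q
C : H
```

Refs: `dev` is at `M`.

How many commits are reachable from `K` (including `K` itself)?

Walking parent pointers from K: reachable set = {A, B, C, D, F, G, H, I, J, K, L, N, O, P, Q, R, S, T}.
That is 18 commits.

18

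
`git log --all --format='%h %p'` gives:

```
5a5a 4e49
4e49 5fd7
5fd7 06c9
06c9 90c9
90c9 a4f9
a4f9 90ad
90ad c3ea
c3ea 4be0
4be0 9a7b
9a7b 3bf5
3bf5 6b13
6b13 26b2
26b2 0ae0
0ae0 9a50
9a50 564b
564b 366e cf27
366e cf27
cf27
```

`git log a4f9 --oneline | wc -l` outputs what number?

13

Walking parent pointers from a4f9: reachable set = {0ae0, 26b2, 366e, 3bf5, 4be0, 564b, 6b13, 90ad, 9a50, 9a7b, a4f9, c3ea, cf27}.
That is 13 commits.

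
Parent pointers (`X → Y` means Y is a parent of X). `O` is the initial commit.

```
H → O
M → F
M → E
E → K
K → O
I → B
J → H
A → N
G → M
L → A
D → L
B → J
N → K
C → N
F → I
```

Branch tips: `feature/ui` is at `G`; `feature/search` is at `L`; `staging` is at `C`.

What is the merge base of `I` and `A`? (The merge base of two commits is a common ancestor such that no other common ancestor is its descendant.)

Ancestors of I: {B, H, I, J, O}.
Ancestors of A: {A, K, N, O}.
Common ancestors: {O}.
The only common ancestor is O, so it is the merge base.

O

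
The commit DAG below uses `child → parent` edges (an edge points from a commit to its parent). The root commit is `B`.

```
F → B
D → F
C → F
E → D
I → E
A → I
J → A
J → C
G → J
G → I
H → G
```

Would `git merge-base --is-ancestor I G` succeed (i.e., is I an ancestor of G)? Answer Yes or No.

Yes

Ancestors of G (commits reachable by following parents): {A, B, C, D, E, F, G, I, J}.
I is in that set, so it is an ancestor of G.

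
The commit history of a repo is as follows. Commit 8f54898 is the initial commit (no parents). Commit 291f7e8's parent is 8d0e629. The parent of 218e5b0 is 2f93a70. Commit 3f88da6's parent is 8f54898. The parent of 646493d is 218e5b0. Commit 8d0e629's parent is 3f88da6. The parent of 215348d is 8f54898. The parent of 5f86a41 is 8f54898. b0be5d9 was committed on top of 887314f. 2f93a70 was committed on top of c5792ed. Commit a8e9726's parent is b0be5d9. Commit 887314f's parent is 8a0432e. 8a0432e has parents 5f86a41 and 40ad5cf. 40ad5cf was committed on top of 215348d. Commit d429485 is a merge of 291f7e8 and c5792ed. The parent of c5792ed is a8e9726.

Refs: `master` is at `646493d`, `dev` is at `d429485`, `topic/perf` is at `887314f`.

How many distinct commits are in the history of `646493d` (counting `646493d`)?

Walking parent pointers from 646493d: reachable set = {215348d, 218e5b0, 2f93a70, 40ad5cf, 5f86a41, 646493d, 887314f, 8a0432e, 8f54898, a8e9726, b0be5d9, c5792ed}.
That is 12 commits.

12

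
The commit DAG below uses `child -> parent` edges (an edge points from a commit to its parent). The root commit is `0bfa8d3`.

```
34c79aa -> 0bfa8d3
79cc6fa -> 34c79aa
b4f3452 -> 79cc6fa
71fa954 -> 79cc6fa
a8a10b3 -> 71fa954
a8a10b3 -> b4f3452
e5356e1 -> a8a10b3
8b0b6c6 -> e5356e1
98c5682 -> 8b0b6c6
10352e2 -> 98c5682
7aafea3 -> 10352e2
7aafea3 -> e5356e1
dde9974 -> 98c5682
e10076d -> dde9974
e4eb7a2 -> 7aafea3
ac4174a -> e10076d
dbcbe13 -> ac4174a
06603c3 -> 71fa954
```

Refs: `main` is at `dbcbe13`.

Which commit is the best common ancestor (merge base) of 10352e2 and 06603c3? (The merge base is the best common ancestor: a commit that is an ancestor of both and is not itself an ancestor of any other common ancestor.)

Ancestors of 10352e2: {0bfa8d3, 10352e2, 34c79aa, 71fa954, 79cc6fa, 8b0b6c6, 98c5682, a8a10b3, b4f3452, e5356e1}.
Ancestors of 06603c3: {06603c3, 0bfa8d3, 34c79aa, 71fa954, 79cc6fa}.
Common ancestors: {0bfa8d3, 34c79aa, 71fa954, 79cc6fa}.
Among these, 71fa954 is not an ancestor of any other common ancestor — it is the merge base.

71fa954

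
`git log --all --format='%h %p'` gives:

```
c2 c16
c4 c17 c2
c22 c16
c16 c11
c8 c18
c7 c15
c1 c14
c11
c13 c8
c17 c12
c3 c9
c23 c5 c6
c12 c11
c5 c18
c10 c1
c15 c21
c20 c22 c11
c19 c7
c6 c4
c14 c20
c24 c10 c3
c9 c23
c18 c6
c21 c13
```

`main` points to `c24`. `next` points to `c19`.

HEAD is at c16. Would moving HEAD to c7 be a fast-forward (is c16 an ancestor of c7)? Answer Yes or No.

Yes

A fast-forward from c16 to c7 is possible iff c16 is an ancestor of c7.
Ancestors of c7: {c11, c12, c13, c15, c16, c17, c18, c2, c21, c4, c6, c7, c8}.
c16 is among them, so fast-forward is possible.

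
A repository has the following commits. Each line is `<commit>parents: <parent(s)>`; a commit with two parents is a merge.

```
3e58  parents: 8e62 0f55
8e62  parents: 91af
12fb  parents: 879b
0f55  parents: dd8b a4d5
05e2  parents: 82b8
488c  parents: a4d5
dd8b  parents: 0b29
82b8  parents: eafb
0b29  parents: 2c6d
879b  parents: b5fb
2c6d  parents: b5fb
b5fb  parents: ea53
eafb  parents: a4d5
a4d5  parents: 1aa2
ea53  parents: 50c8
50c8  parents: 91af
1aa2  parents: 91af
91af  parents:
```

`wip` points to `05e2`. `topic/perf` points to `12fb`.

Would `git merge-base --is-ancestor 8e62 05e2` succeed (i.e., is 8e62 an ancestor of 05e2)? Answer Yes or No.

No

Ancestors of 05e2: {05e2, 1aa2, 82b8, 91af, a4d5, eafb}.
8e62 is not in that set, so it is not an ancestor of 05e2.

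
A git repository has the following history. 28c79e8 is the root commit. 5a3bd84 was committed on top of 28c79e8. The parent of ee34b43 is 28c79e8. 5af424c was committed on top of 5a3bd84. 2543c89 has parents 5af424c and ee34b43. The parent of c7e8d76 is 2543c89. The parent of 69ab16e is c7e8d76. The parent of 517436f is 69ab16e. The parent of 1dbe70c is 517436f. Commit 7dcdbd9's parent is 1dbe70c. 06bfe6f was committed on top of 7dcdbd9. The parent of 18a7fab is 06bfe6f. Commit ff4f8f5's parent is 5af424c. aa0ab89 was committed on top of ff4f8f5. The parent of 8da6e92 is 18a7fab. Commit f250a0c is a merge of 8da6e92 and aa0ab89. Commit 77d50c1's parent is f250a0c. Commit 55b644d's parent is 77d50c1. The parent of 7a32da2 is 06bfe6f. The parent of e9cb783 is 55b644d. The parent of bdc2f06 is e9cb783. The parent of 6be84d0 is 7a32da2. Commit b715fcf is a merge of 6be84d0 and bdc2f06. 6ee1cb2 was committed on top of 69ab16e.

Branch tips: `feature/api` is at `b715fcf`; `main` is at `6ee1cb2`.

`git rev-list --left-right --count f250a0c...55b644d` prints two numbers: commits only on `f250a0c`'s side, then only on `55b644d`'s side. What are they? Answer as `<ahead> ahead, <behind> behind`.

Reachable from f250a0c: {06bfe6f, 18a7fab, 1dbe70c, 2543c89, 28c79e8, 517436f, 5a3bd84, 5af424c, 69ab16e, 7dcdbd9, 8da6e92, aa0ab89, c7e8d76, ee34b43, f250a0c, ff4f8f5}.
Reachable from 55b644d: {06bfe6f, 18a7fab, 1dbe70c, 2543c89, 28c79e8, 517436f, 55b644d, 5a3bd84, 5af424c, 69ab16e, 77d50c1, 7dcdbd9, 8da6e92, aa0ab89, c7e8d76, ee34b43, f250a0c, ff4f8f5}.
Only in f250a0c's history (ahead): {} — 0.
Only in 55b644d's history (behind): {55b644d, 77d50c1} — 2.

0 ahead, 2 behind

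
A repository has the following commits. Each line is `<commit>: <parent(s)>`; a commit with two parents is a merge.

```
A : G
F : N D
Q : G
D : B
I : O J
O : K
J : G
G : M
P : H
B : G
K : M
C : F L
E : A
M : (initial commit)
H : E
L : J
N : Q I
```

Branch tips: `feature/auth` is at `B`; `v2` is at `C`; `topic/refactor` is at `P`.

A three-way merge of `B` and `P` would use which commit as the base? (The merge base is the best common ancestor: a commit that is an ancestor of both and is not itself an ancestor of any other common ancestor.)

G

Ancestors of B: {B, G, M}.
Ancestors of P: {A, E, G, H, M, P}.
Common ancestors: {G, M}.
Among these, G is not an ancestor of any other common ancestor — it is the merge base.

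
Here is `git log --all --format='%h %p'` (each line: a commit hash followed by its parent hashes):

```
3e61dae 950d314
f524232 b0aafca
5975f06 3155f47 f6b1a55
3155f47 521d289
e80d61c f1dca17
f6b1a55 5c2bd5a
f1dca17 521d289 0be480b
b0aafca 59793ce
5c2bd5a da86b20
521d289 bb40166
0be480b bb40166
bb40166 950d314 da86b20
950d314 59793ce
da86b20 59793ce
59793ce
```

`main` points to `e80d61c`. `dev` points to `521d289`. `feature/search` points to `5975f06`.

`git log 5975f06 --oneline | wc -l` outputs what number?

9

Walking parent pointers from 5975f06: reachable set = {3155f47, 521d289, 5975f06, 59793ce, 5c2bd5a, 950d314, bb40166, da86b20, f6b1a55}.
That is 9 commits.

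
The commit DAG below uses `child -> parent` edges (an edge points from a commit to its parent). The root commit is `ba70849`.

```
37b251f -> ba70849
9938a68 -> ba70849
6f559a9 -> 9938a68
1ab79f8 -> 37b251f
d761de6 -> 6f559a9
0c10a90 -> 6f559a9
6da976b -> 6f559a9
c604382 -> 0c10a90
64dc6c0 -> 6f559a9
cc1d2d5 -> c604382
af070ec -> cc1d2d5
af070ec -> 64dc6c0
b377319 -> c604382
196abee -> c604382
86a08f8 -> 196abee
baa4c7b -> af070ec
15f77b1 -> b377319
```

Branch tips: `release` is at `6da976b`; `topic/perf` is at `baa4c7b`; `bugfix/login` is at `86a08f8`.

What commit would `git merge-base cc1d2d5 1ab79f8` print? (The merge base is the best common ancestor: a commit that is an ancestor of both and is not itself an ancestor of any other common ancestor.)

Ancestors of cc1d2d5: {0c10a90, 6f559a9, 9938a68, ba70849, c604382, cc1d2d5}.
Ancestors of 1ab79f8: {1ab79f8, 37b251f, ba70849}.
Common ancestors: {ba70849}.
The only common ancestor is ba70849, so it is the merge base.

ba70849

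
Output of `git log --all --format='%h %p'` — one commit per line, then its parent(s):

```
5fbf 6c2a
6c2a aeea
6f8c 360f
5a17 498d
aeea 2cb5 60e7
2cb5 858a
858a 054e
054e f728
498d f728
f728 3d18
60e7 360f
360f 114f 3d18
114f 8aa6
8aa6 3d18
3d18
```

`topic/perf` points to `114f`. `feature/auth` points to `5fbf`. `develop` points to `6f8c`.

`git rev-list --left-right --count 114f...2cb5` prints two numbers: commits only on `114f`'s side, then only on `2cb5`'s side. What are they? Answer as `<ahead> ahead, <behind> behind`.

2 ahead, 4 behind

Reachable from 114f: {114f, 3d18, 8aa6}.
Reachable from 2cb5: {054e, 2cb5, 3d18, 858a, f728}.
Only in 114f's history (ahead): {114f, 8aa6} — 2.
Only in 2cb5's history (behind): {054e, 2cb5, 858a, f728} — 4.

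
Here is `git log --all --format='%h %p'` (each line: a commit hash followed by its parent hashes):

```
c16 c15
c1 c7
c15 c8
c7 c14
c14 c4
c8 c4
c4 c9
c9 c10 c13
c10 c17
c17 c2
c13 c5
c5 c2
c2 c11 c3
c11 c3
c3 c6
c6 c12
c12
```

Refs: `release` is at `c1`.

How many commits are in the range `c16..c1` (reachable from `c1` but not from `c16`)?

Reachable from c1: {c1, c10, c11, c12, c13, c14, c17, c2, c3, c4, c5, c6, c7, c9}.
Reachable from c16: {c10, c11, c12, c13, c15, c16, c17, c2, c3, c4, c5, c6, c8, c9}.
In c1's history but not c16's: {c1, c14, c7} — 3 commits.

3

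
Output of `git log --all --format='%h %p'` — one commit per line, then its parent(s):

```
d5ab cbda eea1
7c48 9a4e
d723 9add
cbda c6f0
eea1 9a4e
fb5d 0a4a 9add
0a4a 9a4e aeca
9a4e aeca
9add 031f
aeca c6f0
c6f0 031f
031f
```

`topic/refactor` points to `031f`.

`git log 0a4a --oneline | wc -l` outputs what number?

Walking parent pointers from 0a4a: reachable set = {031f, 0a4a, 9a4e, aeca, c6f0}.
That is 5 commits.

5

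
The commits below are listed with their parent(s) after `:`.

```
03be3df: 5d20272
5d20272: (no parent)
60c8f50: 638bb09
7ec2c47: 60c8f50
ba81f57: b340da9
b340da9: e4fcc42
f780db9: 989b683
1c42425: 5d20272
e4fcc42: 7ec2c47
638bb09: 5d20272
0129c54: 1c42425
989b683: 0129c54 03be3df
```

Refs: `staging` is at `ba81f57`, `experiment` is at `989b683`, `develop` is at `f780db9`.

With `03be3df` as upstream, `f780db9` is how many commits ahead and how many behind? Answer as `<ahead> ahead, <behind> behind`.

4 ahead, 0 behind

Reachable from f780db9: {0129c54, 03be3df, 1c42425, 5d20272, 989b683, f780db9}.
Reachable from 03be3df: {03be3df, 5d20272}.
Only in f780db9's history (ahead): {0129c54, 1c42425, 989b683, f780db9} — 4.
Only in 03be3df's history (behind): {} — 0.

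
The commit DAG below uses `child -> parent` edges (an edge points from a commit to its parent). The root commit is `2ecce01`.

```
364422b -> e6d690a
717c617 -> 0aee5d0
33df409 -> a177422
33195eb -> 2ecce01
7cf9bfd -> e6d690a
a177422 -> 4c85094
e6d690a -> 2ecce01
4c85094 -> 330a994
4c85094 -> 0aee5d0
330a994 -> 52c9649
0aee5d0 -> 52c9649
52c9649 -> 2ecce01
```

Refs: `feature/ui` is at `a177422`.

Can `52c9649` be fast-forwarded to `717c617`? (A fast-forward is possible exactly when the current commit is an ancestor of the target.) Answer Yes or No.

Yes

A fast-forward from 52c9649 to 717c617 is possible iff 52c9649 is an ancestor of 717c617.
Ancestors of 717c617: {0aee5d0, 2ecce01, 52c9649, 717c617}.
52c9649 is among them, so fast-forward is possible.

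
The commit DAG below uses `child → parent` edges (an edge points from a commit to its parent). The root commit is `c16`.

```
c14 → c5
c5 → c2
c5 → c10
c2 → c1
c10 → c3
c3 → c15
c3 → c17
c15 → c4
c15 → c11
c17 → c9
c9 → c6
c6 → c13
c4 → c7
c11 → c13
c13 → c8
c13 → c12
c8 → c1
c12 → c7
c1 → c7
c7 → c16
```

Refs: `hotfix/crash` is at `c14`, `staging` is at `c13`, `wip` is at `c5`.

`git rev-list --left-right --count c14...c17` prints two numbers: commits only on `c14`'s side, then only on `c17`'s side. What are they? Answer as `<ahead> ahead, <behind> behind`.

8 ahead, 0 behind

Reachable from c14: {c1, c10, c11, c12, c13, c14, c15, c16, c17, c2, c3, c4, c5, c6, c7, c8, c9}.
Reachable from c17: {c1, c12, c13, c16, c17, c6, c7, c8, c9}.
Only in c14's history (ahead): {c10, c11, c14, c15, c2, c3, c4, c5} — 8.
Only in c17's history (behind): {} — 0.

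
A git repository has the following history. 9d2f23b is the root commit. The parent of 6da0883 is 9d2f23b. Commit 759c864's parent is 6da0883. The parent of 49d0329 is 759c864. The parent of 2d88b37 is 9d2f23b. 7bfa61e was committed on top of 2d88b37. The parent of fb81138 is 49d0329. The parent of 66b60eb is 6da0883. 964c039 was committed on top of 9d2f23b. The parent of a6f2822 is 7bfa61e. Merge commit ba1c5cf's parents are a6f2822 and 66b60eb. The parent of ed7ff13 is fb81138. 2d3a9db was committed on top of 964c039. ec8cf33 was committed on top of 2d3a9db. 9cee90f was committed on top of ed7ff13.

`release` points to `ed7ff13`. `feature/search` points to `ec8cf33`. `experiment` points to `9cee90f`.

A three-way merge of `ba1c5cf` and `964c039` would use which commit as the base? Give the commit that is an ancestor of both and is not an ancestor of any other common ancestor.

Ancestors of ba1c5cf: {2d88b37, 66b60eb, 6da0883, 7bfa61e, 9d2f23b, a6f2822, ba1c5cf}.
Ancestors of 964c039: {964c039, 9d2f23b}.
Common ancestors: {9d2f23b}.
The only common ancestor is 9d2f23b, so it is the merge base.

9d2f23b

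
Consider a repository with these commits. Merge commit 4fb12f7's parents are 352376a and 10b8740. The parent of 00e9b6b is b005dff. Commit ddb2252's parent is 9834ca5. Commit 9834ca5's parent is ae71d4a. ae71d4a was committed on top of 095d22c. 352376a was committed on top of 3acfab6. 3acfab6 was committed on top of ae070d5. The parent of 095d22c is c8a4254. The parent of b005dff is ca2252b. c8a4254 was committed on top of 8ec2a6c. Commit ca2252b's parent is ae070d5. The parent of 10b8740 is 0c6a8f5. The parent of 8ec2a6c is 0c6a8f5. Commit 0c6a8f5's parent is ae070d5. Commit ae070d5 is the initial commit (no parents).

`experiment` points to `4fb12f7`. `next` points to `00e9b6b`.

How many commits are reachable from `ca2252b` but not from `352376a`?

1

Reachable from ca2252b: {ae070d5, ca2252b}.
Reachable from 352376a: {352376a, 3acfab6, ae070d5}.
In ca2252b's history but not 352376a's: {ca2252b} — 1 commit.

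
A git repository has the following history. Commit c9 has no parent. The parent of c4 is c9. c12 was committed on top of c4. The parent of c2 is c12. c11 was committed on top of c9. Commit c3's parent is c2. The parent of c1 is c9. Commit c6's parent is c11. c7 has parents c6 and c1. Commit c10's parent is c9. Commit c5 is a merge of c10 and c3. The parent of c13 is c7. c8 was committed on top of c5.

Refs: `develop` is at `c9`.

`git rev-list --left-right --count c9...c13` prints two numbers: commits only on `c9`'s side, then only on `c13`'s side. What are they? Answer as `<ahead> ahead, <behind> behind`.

0 ahead, 5 behind

Reachable from c9: {c9}.
Reachable from c13: {c1, c11, c13, c6, c7, c9}.
Only in c9's history (ahead): {} — 0.
Only in c13's history (behind): {c1, c11, c13, c6, c7} — 5.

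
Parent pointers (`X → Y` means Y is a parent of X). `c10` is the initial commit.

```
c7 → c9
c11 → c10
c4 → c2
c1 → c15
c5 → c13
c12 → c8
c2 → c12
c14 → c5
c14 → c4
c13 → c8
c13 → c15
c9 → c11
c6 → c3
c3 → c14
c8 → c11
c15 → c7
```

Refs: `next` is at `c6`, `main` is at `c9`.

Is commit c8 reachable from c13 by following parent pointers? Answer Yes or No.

Ancestors of c13 (commits reachable by following parents): {c10, c11, c13, c15, c7, c8, c9}.
c8 is in that set, so it is an ancestor of c13.

Yes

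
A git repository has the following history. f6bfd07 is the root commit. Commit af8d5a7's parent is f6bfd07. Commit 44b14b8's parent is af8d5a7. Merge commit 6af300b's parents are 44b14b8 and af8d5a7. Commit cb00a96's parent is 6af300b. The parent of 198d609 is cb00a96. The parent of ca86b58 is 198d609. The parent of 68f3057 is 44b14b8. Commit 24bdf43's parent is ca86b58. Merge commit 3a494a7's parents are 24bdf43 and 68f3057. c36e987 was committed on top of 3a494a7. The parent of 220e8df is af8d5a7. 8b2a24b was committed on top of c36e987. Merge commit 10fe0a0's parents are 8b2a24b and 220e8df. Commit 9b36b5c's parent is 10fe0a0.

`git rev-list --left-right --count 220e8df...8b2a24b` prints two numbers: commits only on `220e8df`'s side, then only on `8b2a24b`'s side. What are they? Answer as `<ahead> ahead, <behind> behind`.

Reachable from 220e8df: {220e8df, af8d5a7, f6bfd07}.
Reachable from 8b2a24b: {198d609, 24bdf43, 3a494a7, 44b14b8, 68f3057, 6af300b, 8b2a24b, af8d5a7, c36e987, ca86b58, cb00a96, f6bfd07}.
Only in 220e8df's history (ahead): {220e8df} — 1.
Only in 8b2a24b's history (behind): {198d609, 24bdf43, 3a494a7, 44b14b8, 68f3057, 6af300b, 8b2a24b, c36e987, ca86b58, cb00a96} — 10.

1 ahead, 10 behind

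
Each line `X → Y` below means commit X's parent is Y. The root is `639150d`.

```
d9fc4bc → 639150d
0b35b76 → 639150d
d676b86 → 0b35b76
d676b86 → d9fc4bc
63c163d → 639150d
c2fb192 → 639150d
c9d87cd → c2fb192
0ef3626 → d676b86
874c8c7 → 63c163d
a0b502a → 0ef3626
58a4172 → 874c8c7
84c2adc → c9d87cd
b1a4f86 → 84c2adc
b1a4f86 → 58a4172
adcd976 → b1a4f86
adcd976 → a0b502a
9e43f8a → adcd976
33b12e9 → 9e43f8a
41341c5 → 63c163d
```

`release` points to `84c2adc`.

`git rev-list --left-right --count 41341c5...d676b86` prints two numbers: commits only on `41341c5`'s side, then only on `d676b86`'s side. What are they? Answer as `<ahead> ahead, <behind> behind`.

2 ahead, 3 behind

Reachable from 41341c5: {41341c5, 639150d, 63c163d}.
Reachable from d676b86: {0b35b76, 639150d, d676b86, d9fc4bc}.
Only in 41341c5's history (ahead): {41341c5, 63c163d} — 2.
Only in d676b86's history (behind): {0b35b76, d676b86, d9fc4bc} — 3.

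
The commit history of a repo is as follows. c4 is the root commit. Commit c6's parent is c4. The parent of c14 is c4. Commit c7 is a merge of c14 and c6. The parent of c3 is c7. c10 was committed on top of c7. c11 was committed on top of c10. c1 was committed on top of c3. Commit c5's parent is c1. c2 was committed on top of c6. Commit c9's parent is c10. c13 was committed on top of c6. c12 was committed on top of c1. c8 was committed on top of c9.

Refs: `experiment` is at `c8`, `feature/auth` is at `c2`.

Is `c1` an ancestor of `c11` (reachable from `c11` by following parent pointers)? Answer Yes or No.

No

Ancestors of c11: {c10, c11, c14, c4, c6, c7}.
c1 is not in that set, so it is not an ancestor of c11.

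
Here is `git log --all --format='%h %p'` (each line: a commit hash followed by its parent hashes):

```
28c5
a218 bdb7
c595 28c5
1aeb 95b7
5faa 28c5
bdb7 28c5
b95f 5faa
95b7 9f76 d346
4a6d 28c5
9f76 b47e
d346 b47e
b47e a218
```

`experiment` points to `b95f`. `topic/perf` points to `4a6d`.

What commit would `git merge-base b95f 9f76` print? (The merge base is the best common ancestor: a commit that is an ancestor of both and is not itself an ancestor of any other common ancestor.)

Ancestors of b95f: {28c5, 5faa, b95f}.
Ancestors of 9f76: {28c5, 9f76, a218, b47e, bdb7}.
Common ancestors: {28c5}.
The only common ancestor is 28c5, so it is the merge base.

28c5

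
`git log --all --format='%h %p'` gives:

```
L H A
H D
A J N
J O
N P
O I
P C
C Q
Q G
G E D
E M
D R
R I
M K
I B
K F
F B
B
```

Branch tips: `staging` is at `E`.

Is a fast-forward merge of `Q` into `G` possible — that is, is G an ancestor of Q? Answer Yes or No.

A fast-forward from G to Q is possible iff G is an ancestor of Q.
Ancestors of Q: {B, D, E, F, G, I, K, M, Q, R}.
G is among them, so fast-forward is possible.

Yes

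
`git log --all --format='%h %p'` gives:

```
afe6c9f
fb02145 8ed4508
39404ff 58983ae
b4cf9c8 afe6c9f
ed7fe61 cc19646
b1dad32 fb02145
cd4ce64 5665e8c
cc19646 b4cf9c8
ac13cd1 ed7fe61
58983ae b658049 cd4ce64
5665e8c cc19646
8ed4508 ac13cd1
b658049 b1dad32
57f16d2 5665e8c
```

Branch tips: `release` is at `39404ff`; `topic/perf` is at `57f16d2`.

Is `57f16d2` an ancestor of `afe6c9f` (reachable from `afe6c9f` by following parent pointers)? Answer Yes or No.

No

Ancestors of afe6c9f: {afe6c9f}.
57f16d2 is not in that set, so it is not an ancestor of afe6c9f.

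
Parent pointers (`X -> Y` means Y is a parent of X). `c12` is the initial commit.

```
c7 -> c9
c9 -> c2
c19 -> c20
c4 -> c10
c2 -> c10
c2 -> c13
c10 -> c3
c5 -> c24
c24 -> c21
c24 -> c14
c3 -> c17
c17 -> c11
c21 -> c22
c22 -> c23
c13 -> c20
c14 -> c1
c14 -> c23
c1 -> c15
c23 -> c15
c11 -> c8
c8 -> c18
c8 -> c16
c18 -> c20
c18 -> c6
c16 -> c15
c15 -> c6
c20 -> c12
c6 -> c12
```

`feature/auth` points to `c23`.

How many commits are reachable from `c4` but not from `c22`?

9

Reachable from c4: {c10, c11, c12, c15, c16, c17, c18, c20, c3, c4, c6, c8}.
Reachable from c22: {c12, c15, c22, c23, c6}.
In c4's history but not c22's: {c10, c11, c16, c17, c18, c20, c3, c4, c8} — 9 commits.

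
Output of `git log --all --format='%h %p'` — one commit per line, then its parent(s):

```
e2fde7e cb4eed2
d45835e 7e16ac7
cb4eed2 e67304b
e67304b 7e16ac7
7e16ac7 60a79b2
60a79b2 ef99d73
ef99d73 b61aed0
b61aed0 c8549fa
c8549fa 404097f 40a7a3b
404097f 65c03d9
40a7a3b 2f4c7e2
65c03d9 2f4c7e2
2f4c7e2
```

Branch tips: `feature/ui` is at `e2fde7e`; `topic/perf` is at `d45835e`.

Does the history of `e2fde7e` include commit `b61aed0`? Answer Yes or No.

Yes

Ancestors of e2fde7e (commits reachable by following parents): {2f4c7e2, 404097f, 40a7a3b, 60a79b2, 65c03d9, 7e16ac7, b61aed0, c8549fa, cb4eed2, e2fde7e, e67304b, ef99d73}.
b61aed0 is in that set, so it is an ancestor of e2fde7e.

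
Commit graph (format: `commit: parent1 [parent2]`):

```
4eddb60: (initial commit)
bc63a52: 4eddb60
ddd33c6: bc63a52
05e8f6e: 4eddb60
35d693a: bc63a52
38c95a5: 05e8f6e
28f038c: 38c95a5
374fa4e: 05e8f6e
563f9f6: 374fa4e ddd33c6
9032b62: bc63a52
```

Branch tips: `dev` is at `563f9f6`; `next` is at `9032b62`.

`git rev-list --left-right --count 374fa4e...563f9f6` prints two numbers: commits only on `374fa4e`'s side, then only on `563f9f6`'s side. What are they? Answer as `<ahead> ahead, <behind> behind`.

Reachable from 374fa4e: {05e8f6e, 374fa4e, 4eddb60}.
Reachable from 563f9f6: {05e8f6e, 374fa4e, 4eddb60, 563f9f6, bc63a52, ddd33c6}.
Only in 374fa4e's history (ahead): {} — 0.
Only in 563f9f6's history (behind): {563f9f6, bc63a52, ddd33c6} — 3.

0 ahead, 3 behind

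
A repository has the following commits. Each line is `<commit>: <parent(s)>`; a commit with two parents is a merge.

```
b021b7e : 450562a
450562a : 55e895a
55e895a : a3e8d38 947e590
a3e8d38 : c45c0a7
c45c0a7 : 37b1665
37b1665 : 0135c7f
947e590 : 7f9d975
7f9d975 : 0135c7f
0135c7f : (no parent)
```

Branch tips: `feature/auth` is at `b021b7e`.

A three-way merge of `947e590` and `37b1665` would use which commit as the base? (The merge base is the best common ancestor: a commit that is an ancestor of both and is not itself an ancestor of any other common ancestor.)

Ancestors of 947e590: {0135c7f, 7f9d975, 947e590}.
Ancestors of 37b1665: {0135c7f, 37b1665}.
Common ancestors: {0135c7f}.
The only common ancestor is 0135c7f, so it is the merge base.

0135c7f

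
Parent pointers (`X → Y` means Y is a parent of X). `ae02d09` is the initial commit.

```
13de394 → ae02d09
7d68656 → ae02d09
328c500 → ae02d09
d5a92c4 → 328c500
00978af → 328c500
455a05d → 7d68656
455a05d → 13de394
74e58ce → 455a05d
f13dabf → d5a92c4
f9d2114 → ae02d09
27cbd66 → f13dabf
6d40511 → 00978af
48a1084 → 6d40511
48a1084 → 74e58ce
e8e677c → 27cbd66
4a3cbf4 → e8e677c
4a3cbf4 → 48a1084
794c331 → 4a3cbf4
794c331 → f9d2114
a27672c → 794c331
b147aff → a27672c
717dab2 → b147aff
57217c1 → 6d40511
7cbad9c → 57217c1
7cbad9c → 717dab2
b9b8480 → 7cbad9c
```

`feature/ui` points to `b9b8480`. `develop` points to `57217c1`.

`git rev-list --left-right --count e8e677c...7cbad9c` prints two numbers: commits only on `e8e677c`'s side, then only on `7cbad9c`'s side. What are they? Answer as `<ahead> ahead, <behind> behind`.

0 ahead, 15 behind

Reachable from e8e677c: {27cbd66, 328c500, ae02d09, d5a92c4, e8e677c, f13dabf}.
Reachable from 7cbad9c: {00978af, 13de394, 27cbd66, 328c500, 455a05d, 48a1084, 4a3cbf4, 57217c1, 6d40511, 717dab2, 74e58ce, 794c331, 7cbad9c, 7d68656, a27672c, ae02d09, b147aff, d5a92c4, e8e677c, f13dabf, f9d2114}.
Only in e8e677c's history (ahead): {} — 0.
Only in 7cbad9c's history (behind): {00978af, 13de394, 455a05d, 48a1084, 4a3cbf4, 57217c1, 6d40511, 717dab2, 74e58ce, 794c331, 7cbad9c, 7d68656, a27672c, b147aff, f9d2114} — 15.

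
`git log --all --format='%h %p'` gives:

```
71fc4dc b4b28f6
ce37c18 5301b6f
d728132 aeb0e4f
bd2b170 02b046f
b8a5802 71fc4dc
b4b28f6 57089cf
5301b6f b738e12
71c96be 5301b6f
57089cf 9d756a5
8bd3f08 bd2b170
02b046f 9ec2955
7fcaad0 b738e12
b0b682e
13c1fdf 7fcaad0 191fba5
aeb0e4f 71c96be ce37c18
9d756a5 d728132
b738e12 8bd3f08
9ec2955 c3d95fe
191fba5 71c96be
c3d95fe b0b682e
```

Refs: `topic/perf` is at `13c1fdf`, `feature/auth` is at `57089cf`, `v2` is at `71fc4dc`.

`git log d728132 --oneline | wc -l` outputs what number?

12

Walking parent pointers from d728132: reachable set = {02b046f, 5301b6f, 71c96be, 8bd3f08, 9ec2955, aeb0e4f, b0b682e, b738e12, bd2b170, c3d95fe, ce37c18, d728132}.
That is 12 commits.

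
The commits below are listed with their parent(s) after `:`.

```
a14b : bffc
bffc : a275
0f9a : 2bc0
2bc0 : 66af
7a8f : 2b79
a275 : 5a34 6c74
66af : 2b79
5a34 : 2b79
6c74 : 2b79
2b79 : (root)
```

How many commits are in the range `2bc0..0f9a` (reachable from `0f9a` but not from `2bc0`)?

Reachable from 0f9a: {0f9a, 2b79, 2bc0, 66af}.
Reachable from 2bc0: {2b79, 2bc0, 66af}.
In 0f9a's history but not 2bc0's: {0f9a} — 1 commit.

1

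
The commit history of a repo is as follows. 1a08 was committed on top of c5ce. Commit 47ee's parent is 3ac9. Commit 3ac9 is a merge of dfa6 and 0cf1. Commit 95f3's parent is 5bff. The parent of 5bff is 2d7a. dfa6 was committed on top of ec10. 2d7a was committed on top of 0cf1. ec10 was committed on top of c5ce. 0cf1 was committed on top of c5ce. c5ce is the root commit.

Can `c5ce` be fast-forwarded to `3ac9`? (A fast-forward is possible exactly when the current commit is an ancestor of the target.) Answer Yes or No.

A fast-forward from c5ce to 3ac9 is possible iff c5ce is an ancestor of 3ac9.
Ancestors of 3ac9: {0cf1, 3ac9, c5ce, dfa6, ec10}.
c5ce is among them, so fast-forward is possible.

Yes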